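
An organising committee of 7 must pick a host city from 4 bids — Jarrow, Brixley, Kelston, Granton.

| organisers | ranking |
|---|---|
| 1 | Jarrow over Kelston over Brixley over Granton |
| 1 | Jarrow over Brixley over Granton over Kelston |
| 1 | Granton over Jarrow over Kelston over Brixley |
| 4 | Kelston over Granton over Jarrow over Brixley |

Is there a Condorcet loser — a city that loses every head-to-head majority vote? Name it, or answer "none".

Head-to-head results (7 organisers):
Jarrow vs Brixley: 1+1+1+4 = 7 for Jarrow, 0 for Brixley — Jarrow by 7–0.
Jarrow vs Kelston: Kelston wins 4–3.
Jarrow vs Granton: Granton, 5–2.
Brixley vs Kelston: Kelston wins 6–1.
Brixley–Granton: Granton 5–2.
Kelston vs Granton: 5 to 2, Kelston.
Brixley is beaten in every head-to-head and is the Condorcet loser.

Brixley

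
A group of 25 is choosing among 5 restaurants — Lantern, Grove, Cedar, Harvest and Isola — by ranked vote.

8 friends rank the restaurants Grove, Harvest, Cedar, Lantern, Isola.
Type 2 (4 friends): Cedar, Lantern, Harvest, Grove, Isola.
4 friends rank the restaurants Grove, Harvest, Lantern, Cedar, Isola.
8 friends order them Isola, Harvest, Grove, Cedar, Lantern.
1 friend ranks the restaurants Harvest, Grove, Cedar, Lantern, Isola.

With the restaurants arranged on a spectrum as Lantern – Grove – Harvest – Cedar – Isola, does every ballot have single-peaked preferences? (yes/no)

Axis positions: Lantern=1, Grove=2, Harvest=3, Cedar=4, Isola=5.
Type 1 (peak Grove at position 2): ranking walks positions 2-3-4-1-5, expanding outward from the peak — single-peaked.
Type 2: ranking walks positions 4-1-3-2-5; Lantern is ranked above Harvest even though Harvest lies between Lantern and the peak Cedar on the axis — preferences dip and rise again. Not single-peaked.
Type 3 (peak Grove at position 2): ranking walks positions 2-3-1-4-5, expanding outward from the peak — single-peaked.
Type 4: ranking walks positions 5-3-2-4-1; Harvest is ranked above Cedar even though Cedar lies between Harvest and the peak Isola on the axis — preferences dip and rise again. Not single-peaked.
Type 5 (peak Harvest at position 3): ranking walks positions 3-2-4-1-5, expanding outward from the peak — single-peaked.
Type 2 violates single-peakedness, so the profile is not single-peaked on this axis.

no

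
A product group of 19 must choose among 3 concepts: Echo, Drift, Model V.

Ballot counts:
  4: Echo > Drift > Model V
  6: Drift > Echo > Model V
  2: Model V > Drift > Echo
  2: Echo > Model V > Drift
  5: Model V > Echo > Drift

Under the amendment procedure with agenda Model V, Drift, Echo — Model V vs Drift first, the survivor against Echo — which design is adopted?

Round 1: Model V vs Drift — 9–10, Drift advances.
Round 2: Drift vs Echo — 8–11, Echo advances.
The agenda winner is Echo.

Echo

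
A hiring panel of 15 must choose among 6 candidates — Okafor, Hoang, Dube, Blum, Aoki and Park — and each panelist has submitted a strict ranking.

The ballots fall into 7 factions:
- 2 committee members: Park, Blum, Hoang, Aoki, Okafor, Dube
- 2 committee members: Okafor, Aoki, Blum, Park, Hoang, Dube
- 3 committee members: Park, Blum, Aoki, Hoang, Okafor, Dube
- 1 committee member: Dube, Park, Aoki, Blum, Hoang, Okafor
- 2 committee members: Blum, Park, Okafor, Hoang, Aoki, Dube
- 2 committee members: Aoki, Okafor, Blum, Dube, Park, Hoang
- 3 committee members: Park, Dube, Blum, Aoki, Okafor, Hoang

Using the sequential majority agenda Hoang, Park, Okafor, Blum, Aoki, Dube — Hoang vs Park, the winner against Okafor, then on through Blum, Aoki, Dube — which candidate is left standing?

Round 1: Hoang vs Park — 0–15, Park advances.
Round 2: Park vs Okafor — 11–4, Park advances.
Round 3: Park vs Blum — 9–6, Park advances.
Round 4: Park vs Aoki — 11–4, Park advances.
Round 5: Park vs Dube — 12–3, Park advances.
Park survives the agenda.

Park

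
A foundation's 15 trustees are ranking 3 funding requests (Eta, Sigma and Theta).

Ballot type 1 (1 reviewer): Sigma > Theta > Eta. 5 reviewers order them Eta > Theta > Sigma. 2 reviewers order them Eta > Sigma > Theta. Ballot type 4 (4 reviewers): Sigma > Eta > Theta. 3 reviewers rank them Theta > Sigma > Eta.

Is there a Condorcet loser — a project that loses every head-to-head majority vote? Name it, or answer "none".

none

Head-to-head results (15 reviewers):
Eta vs Sigma: Sigma, 8–7.
Eta vs Theta: 5+2+4 = 11 for Eta, 4 for Theta — Eta by 11–4.
Sigma vs Theta: 7 to 8, Theta.
Each project has at least one pairwise win (Eta beats Theta; Sigma beats Eta; Theta beats Sigma) — no Condorcet loser.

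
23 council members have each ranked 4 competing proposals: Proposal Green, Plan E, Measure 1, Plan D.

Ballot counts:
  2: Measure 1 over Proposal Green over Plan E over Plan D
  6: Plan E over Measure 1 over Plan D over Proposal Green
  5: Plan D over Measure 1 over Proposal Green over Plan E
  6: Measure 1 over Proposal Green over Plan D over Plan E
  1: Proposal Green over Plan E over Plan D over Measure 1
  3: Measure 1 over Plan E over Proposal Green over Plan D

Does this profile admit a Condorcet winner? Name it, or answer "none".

Check each pair by majority over 23 ballots:
Proposal Green vs Plan E: Proposal Green wins 14–9.
Proposal Green vs Measure 1: 1 for Proposal Green, 22 for Measure 1 — Measure 1 by 22–1.
Proposal Green–Plan D: Proposal Green 12–11.
Plan E vs Measure 1: 6+1 = 7 for Plan E, 16 for Measure 1 — Measure 1 by 16–7.
Plan E vs Plan D: Plan E preferred on 2+6+1+3 = 12 ballots; Plan E wins 12–11.
Measure 1 vs Plan D: Measure 1 preferred on 2+6+6+3 = 17 ballots; Measure 1 wins 17–6.
Measure 1 beats each of Proposal Green, Plan E, Plan D — Measure 1 is the Condorcet winner.

Measure 1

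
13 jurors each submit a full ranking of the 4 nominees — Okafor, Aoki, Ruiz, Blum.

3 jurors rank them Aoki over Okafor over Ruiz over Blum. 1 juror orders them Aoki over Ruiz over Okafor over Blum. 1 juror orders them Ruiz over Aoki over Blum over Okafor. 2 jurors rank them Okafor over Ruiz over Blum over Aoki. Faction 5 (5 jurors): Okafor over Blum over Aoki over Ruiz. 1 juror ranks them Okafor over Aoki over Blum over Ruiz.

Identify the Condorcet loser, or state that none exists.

none

Head-to-head results (13 jurors):
Okafor vs Aoki: Okafor wins 8–5.
Okafor vs Ruiz: 3+2+5+1 = 11 for Okafor, 2 for Ruiz — Okafor by 11–2.
Okafor vs Blum: Okafor wins 12–1.
Aoki vs Ruiz: Aoki wins 10–3.
Aoki vs Blum: Aoki is ranked higher on 3+1+1+1 = 6 ballots, Blum on 7. Blum wins 7–6.
Ruiz–Blum: Ruiz 7–6.
Every nominee wins at least one matchup (Okafor beats Aoki; Aoki beats Ruiz; Ruiz beats Blum; Blum beats Aoki), so there is no Condorcet loser.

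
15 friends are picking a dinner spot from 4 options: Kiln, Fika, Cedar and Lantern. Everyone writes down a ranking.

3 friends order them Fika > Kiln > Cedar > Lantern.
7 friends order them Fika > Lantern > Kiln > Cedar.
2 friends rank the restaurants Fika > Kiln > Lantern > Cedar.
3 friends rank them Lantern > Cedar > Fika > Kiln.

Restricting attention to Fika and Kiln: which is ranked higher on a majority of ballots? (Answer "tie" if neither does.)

Fika

Ballots ranking Fika above Kiln: 3 + 7 + 2 + 3 = 15.
Ballots ranking Kiln above Fika: 15 − 15 = 0.
Fika wins the head-to-head 15–0.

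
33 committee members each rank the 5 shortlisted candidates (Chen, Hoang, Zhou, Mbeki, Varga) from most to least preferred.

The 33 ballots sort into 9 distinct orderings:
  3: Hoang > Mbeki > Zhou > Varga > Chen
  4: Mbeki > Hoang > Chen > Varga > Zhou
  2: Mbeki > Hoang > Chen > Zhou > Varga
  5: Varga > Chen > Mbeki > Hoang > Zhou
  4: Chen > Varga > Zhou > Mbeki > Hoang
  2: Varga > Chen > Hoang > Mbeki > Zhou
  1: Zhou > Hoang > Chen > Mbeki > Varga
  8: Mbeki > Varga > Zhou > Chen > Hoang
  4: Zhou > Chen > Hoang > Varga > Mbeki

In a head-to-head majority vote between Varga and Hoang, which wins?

Ballots ranking Varga above Hoang: 5 + 4 + 2 + 8 = 19.
Ballots ranking Hoang above Varga: 33 − 19 = 14.
Varga wins the head-to-head 19–14.

Varga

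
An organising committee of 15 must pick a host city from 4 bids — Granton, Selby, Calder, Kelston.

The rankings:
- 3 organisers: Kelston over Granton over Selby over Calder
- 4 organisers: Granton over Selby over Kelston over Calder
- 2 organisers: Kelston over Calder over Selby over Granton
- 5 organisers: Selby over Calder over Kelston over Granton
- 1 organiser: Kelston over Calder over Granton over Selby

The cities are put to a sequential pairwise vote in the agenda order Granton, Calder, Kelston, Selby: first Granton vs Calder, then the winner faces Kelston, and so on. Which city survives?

Selby

Round 1: Granton vs Calder — 7–8, Calder advances.
Round 2: Calder vs Kelston — 5–10, Kelston advances.
Round 3: Kelston vs Selby — 6–9, Selby advances.
The agenda winner is Selby.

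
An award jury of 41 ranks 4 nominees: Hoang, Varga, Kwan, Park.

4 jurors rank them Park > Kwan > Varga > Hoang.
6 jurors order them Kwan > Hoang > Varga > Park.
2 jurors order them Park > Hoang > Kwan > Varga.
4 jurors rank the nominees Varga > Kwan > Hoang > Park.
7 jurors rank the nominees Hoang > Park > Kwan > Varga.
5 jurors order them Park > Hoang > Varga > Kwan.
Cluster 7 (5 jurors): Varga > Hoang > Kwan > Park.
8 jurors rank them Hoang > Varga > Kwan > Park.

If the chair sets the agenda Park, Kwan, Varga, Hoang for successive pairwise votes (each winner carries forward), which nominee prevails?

Hoang

Round 1: Park vs Kwan — 18–23, Kwan advances.
Round 2: Kwan vs Varga — 19–22, Varga advances.
Round 3: Varga vs Hoang — 13–28, Hoang advances.
The agenda winner is Hoang.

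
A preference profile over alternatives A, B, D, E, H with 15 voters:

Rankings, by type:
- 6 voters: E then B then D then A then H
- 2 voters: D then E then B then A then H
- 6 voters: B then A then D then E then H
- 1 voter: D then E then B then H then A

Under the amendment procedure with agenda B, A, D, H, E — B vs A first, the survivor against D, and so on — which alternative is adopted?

E

Round 1: B vs A — 15–0, B advances.
Round 2: B vs D — 12–3, B advances.
Round 3: B vs H — 15–0, B advances.
Round 4: B vs E — 6–9, E advances.
E survives the agenda.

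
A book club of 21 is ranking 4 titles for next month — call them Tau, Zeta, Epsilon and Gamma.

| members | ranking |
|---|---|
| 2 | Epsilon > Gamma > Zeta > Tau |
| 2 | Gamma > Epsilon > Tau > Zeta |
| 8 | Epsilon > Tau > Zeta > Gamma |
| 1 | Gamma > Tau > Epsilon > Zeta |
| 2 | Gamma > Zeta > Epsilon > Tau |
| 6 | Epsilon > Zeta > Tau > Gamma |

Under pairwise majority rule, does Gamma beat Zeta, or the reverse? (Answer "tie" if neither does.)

Zeta

Ballots ranking Gamma above Zeta: 2 + 2 + 1 + 2 = 7.
Ballots ranking Zeta above Gamma: 21 − 7 = 14.
Zeta wins the head-to-head 14–7.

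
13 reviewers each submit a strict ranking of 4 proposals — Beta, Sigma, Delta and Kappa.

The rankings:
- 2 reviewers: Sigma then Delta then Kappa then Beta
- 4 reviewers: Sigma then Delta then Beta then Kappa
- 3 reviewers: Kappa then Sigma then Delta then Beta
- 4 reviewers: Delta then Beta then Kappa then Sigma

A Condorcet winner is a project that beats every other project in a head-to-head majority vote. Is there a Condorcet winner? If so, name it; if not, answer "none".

none

Head-to-head results (13 reviewers):
Beta vs Sigma: Sigma wins 9–4.
Beta vs Delta: Beta preferred on 0 ballots; Delta wins 13–0.
Beta vs Kappa: Beta preferred on 4+4 = 8 ballots; Beta wins 8–5.
Sigma vs Delta: Sigma, 9–4.
Sigma vs Kappa: Kappa wins 7–6.
Delta vs Kappa: Delta, 10–3.
Each project drops at least one matchup (Beta loses to Sigma; Sigma loses to Kappa; Delta loses to Sigma; Kappa loses to Beta); the cycle Beta > Kappa > Sigma > Beta rules out a Condorcet winner.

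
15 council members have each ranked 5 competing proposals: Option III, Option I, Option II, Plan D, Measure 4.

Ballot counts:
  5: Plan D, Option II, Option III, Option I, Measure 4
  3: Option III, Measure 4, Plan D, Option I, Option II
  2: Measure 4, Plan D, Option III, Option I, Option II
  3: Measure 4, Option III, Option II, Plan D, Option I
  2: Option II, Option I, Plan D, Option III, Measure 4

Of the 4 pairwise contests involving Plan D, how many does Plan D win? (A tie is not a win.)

3

Plan D against each rival (15 council members):
Plan D vs Option III: 9 to 6, Plan D.
Plan D vs Option I: Plan D, 13–2.
Plan D vs Option II: Plan D wins 10–5.
Plan D vs Measure 4: 7 to 8, Measure 4.
Plan D beats Option III, Option I, Option II; loses to Measure 4 — 3 pairwise wins.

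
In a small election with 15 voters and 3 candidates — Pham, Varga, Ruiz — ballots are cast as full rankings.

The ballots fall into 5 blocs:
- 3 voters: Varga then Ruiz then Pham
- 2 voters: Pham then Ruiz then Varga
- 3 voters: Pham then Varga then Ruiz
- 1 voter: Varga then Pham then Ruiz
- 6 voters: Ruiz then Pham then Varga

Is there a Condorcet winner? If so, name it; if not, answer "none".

Ruiz

Check each pair by majority over 15 ballots:
Pham vs Varga: Pham, 11–4.
Pham vs Ruiz: Ruiz, 9–6.
Varga vs Ruiz: Ruiz wins 8–7.
Ruiz defeats every rival head-to-head and is the Condorcet winner.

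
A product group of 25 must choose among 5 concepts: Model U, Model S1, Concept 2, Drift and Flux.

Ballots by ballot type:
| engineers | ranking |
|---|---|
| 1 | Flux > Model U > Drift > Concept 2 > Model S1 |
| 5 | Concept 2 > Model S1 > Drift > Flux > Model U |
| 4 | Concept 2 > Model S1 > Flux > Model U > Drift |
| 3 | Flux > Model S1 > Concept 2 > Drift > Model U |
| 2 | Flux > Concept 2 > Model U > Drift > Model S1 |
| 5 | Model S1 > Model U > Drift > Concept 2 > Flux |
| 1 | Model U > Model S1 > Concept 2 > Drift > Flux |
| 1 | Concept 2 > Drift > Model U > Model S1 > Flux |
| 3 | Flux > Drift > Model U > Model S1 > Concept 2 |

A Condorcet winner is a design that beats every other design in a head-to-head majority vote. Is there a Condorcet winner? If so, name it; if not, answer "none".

Concept 2

Pairwise majorities:
Model U vs Model S1: 8 to 17, Model S1.
Model U vs Concept 2: Model U is ranked higher on 1+5+1+3 = 10 ballots, Concept 2 on 15. Concept 2 wins 15–10.
Model U vs Drift: 13 to 12, Model U.
Model U vs Flux: 7 to 18, Flux.
Model S1 vs Concept 2: Model S1 preferred on 3+5+1+3 = 12 ballots; Concept 2 wins 13–12.
Model S1 vs Drift: Model S1 is ranked higher on 5+4+3+5+1 = 18 ballots, Drift on 7. Model S1 wins 18–7.
Model S1 vs Flux: Model S1 is ranked higher on 5+4+5+1+1 = 16 ballots, Flux on 9. Model S1 wins 16–9.
Concept 2 vs Drift: 5+4+3+2+1+1 = 16 for Concept 2, 9 for Drift — Concept 2 by 16–9.
Concept 2 vs Flux: Concept 2 is ranked higher on 5+4+5+1+1 = 16 ballots, Flux on 9. Concept 2 wins 16–9.
Drift vs Flux: Drift is ranked higher on 5+5+1+1 = 12 ballots, Flux on 13. Flux wins 13–12.
Concept 2 defeats every rival head-to-head and is the Condorcet winner.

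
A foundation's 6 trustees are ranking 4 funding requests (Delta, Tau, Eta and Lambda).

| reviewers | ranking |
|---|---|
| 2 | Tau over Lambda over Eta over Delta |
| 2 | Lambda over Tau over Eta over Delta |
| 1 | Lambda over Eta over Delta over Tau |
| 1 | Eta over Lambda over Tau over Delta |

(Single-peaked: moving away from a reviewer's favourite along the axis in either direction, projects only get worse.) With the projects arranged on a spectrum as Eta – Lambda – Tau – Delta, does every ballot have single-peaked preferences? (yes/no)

Axis positions: Eta=1, Lambda=2, Tau=3, Delta=4.
Ballot type 1 (peak Tau at position 3): ranking walks positions 3-2-1-4, expanding outward from the peak — single-peaked.
Ballot type 2 (peak Lambda at position 2): ranking walks positions 2-3-1-4, expanding outward from the peak — single-peaked.
Ballot type 3: ranking walks positions 2-1-4-3; Delta is ranked above Tau even though Tau lies between Delta and the peak Lambda on the axis — preferences dip and rise again. Not single-peaked.
Ballot type 4 (peak Eta at position 1): ranking walks positions 1-2-3-4, expanding outward from the peak — single-peaked.
Ballot type 3 violates single-peakedness, so the profile is not single-peaked on this axis.

no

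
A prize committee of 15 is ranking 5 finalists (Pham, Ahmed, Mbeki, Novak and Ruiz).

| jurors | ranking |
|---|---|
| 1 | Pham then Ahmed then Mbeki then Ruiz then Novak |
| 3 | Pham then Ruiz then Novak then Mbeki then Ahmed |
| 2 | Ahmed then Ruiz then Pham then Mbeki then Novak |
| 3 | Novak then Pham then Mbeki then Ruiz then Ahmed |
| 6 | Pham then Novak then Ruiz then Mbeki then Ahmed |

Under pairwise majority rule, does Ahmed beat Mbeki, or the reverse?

Mbeki

Ballots ranking Ahmed above Mbeki: 1 + 2 = 3.
Ballots ranking Mbeki above Ahmed: 15 − 3 = 12.
Mbeki wins the head-to-head 12–3.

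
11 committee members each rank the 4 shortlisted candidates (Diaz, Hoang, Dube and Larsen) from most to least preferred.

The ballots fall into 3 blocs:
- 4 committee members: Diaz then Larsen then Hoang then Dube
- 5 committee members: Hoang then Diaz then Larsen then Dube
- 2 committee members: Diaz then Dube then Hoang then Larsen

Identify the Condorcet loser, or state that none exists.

Pairwise majorities:
Diaz vs Hoang: Diaz wins 6–5.
Diaz vs Dube: Diaz, 11–0.
Diaz vs Larsen: Diaz is ranked higher on 4+5+2 = 11 ballots, Larsen on 0. Diaz wins 11–0.
Hoang vs Dube: 9 to 2, Hoang.
Hoang vs Larsen: Hoang, 7–4.
Dube vs Larsen: Larsen, 9–2.
Only Dube has no wins; Dube is the Condorcet loser.

Dube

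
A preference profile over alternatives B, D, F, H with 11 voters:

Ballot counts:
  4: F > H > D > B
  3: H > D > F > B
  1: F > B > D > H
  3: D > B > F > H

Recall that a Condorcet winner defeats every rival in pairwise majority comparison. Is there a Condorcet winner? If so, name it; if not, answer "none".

Pairwise majorities:
B vs D: D, 10–1.
B vs F: F wins 8–3.
B vs H: H wins 7–4.
D vs F: D wins 6–5.
D vs H: H, 7–4.
F vs H: F, 8–3.
Every alternative loses at least once (B loses to D; D loses to H; F loses to D; H loses to F). The majority relation contains the cycle D > F > H > D, so there is no Condorcet winner.

none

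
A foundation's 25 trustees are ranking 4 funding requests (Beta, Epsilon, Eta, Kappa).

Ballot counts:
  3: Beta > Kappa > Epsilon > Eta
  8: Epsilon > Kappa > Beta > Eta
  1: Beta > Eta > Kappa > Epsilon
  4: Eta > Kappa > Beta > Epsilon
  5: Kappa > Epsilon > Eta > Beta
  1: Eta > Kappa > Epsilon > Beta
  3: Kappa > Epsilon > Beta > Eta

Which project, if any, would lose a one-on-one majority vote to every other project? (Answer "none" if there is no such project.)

Eta

Head-to-head results (25 reviewers):
Beta vs Epsilon: Beta is ranked higher on 3+1+4 = 8 ballots, Epsilon on 17. Epsilon wins 17–8.
Beta vs Eta: 3+8+1+3 = 15 for Beta, 10 for Eta — Beta by 15–10.
Beta vs Kappa: 4 to 21, Kappa.
Epsilon vs Eta: Epsilon, 19–6.
Epsilon vs Kappa: Kappa, 17–8.
Eta vs Kappa: 6 to 19, Kappa.
Eta loses to every other project — it is the Condorcet loser.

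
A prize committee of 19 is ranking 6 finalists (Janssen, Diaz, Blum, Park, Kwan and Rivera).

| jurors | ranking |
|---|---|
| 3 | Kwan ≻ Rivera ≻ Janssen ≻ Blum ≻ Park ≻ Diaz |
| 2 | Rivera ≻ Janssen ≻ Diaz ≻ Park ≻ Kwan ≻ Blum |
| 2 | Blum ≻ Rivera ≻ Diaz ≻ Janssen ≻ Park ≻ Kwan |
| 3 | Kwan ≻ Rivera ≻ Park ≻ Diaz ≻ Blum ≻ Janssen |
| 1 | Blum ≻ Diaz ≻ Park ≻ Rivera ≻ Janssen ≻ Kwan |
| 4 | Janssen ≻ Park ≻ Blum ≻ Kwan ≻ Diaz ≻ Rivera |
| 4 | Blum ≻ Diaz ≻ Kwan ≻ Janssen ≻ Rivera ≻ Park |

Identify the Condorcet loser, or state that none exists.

Pairwise majorities:
Janssen vs Diaz: Diaz, 10–9.
Janssen vs Blum: Janssen preferred on 3+2+4 = 9 ballots; Blum wins 10–9.
Janssen vs Park: Janssen, 15–4.
Janssen vs Kwan: Kwan, 10–9.
Janssen vs Rivera: Janssen preferred on 4+4 = 8 ballots; Rivera wins 11–8.
Diaz vs Blum: Blum, 14–5.
Diaz vs Park: Park wins 10–9.
Diaz vs Kwan: 9 to 10, Kwan.
Diaz vs Rivera: 1+4+4 = 9 for Diaz, 10 for Rivera — Rivera by 10–9.
Blum vs Park: Blum, 10–9.
Blum vs Kwan: Blum, 11–8.
Blum vs Rivera: Blum wins 11–8.
Park vs Kwan: Kwan, 10–9.
Park vs Rivera: 1+4 = 5 for Park, 14 for Rivera — Rivera by 14–5.
Kwan vs Rivera: 3+3+4+4 = 14 for Kwan, 5 for Rivera — Kwan by 14–5.
No nominee is winless: Janssen beats Park; Diaz beats Janssen; Blum beats Janssen; Park beats Diaz; Kwan beats Janssen; Rivera beats Janssen. There is no Condorcet loser.

none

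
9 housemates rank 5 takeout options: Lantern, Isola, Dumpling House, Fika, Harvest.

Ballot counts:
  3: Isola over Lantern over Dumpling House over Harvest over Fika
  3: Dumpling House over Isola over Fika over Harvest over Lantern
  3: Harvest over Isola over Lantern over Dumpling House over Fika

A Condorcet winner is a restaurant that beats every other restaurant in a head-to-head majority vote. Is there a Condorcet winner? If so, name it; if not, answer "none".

Head-to-head results (9 friends):
Lantern vs Isola: 0 for Lantern, 9 for Isola — Isola by 9–0.
Lantern vs Dumpling House: 3+3 = 6 for Lantern, 3 for Dumpling House — Lantern by 6–3.
Lantern vs Fika: Lantern is ranked higher on 3+3 = 6 ballots, Fika on 3. Lantern wins 6–3.
Lantern vs Harvest: 3 to 6, Harvest.
Isola vs Dumpling House: 6 to 3, Isola.
Isola vs Fika: 3+3+3 = 9 for Isola, 0 for Fika — Isola by 9–0.
Isola vs Harvest: Isola is ranked higher on 3+3 = 6 ballots, Harvest on 3. Isola wins 6–3.
Dumpling House vs Fika: Dumpling House preferred on 3+3+3 = 9 ballots; Dumpling House wins 9–0.
Dumpling House vs Harvest: 6 to 3, Dumpling House.
Fika vs Harvest: 3 for Fika, 6 for Harvest — Harvest by 6–3.
Isola wins every pairwise contest, so Isola is the Condorcet winner.

Isola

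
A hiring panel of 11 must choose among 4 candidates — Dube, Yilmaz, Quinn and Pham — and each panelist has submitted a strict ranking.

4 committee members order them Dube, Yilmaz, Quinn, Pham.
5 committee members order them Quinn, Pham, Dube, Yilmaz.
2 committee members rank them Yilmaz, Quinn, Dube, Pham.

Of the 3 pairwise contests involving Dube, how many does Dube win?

Dube against each rival (11 committee members):
Dube vs Yilmaz: 9 to 2, Dube.
Dube–Quinn: Quinn 7–4.
Dube vs Pham: Dube wins 6–5.
Dube beats Yilmaz, Pham; loses to Quinn — 2 pairwise wins.

2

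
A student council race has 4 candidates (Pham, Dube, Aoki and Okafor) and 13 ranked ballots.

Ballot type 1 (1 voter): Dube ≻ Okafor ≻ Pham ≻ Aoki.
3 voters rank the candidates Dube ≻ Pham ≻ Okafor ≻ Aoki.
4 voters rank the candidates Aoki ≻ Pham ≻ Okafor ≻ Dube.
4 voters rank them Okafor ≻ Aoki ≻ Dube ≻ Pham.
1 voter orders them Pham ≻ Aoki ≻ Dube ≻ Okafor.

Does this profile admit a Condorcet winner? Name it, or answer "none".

none

Pairwise majorities:
Pham–Dube: Dube 8–5.
Pham–Aoki: Aoki 8–5.
Pham vs Okafor: Pham, 8–5.
Dube vs Aoki: Aoki wins 9–4.
Dube vs Okafor: Okafor wins 8–5.
Aoki–Okafor: Okafor 8–5.
No candidate is unbeaten: Pham loses to Dube; Dube loses to Aoki; Aoki loses to Okafor; Okafor loses to Pham. In particular Pham > Okafor > Dube > Pham is a majority cycle — no Condorcet winner exists.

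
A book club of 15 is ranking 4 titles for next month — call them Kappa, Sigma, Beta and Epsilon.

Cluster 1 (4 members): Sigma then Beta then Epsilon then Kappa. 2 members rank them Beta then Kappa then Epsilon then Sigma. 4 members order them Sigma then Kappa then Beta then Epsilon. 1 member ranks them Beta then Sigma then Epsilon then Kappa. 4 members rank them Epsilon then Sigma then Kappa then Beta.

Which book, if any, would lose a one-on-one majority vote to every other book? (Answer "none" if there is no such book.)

none

Pairwise majorities:
Kappa vs Sigma: Kappa preferred on 2 ballots; Sigma wins 13–2.
Kappa vs Beta: Kappa wins 8–7.
Kappa vs Epsilon: Epsilon, 9–6.
Sigma vs Beta: Sigma, 12–3.
Sigma vs Epsilon: Sigma preferred on 4+4+1 = 9 ballots; Sigma wins 9–6.
Beta vs Epsilon: Beta is ranked higher on 4+2+4+1 = 11 ballots, Epsilon on 4. Beta wins 11–4.
Each book has at least one pairwise win (Kappa beats Beta; Sigma beats Kappa; Beta beats Epsilon; Epsilon beats Kappa) — no Condorcet loser.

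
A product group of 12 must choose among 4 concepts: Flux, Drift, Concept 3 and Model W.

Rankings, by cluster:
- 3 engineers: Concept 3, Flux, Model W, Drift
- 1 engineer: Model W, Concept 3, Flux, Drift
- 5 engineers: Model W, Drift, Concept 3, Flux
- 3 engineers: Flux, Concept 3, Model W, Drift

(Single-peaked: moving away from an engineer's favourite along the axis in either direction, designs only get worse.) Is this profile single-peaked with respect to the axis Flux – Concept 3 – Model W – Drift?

Axis positions: Flux=1, Concept 3=2, Model W=3, Drift=4.
Cluster 1 (peak Concept 3 at position 2): ranking walks positions 2-1-3-4, expanding outward from the peak — single-peaked.
Cluster 2 (peak Model W at position 3): ranking walks positions 3-2-1-4, expanding outward from the peak — single-peaked.
Cluster 3 (peak Model W at position 3): ranking walks positions 3-4-2-1, expanding outward from the peak — single-peaked.
Cluster 4 (peak Flux at position 1): ranking walks positions 1-2-3-4, expanding outward from the peak — single-peaked.
Every ranking is single-peaked on this axis.

yes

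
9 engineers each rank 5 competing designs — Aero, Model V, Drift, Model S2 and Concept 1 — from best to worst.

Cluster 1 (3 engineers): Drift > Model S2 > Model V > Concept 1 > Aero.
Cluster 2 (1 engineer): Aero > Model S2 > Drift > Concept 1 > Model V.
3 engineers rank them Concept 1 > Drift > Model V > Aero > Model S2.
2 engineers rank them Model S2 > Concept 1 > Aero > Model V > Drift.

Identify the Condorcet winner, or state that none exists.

Check each pair by majority over 9 ballots:
Aero vs Model V: Model V wins 6–3.
Aero–Drift: Drift 6–3.
Aero vs Model S2: Model S2 wins 5–4.
Aero vs Concept 1: Concept 1 wins 8–1.
Model V–Drift: Drift 7–2.
Model V–Model S2: Model S2 6–3.
Model V vs Concept 1: Concept 1 wins 6–3.
Drift vs Model S2: Drift wins 6–3.
Drift vs Concept 1: Concept 1, 5–4.
Model S2 vs Concept 1: Model S2 wins 6–3.
Each design drops at least one matchup (Aero loses to Model V; Model V loses to Drift; Drift loses to Concept 1; Model S2 loses to Drift; Concept 1 loses to Model S2); the cycle Drift beats Model S2 beats Concept 1 beats Drift rules out a Condorcet winner.

none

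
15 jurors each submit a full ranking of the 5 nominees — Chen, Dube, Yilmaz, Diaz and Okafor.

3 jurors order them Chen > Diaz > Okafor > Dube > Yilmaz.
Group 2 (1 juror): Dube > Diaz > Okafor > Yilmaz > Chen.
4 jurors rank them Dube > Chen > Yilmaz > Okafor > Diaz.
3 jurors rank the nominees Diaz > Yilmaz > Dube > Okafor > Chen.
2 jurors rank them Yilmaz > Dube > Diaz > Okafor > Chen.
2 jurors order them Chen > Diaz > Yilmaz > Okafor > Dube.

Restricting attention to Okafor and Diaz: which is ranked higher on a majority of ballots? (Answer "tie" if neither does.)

Ballots ranking Okafor above Diaz: 4.
Ballots ranking Diaz above Okafor: 15 − 4 = 11.
Diaz wins the head-to-head 11–4.

Diaz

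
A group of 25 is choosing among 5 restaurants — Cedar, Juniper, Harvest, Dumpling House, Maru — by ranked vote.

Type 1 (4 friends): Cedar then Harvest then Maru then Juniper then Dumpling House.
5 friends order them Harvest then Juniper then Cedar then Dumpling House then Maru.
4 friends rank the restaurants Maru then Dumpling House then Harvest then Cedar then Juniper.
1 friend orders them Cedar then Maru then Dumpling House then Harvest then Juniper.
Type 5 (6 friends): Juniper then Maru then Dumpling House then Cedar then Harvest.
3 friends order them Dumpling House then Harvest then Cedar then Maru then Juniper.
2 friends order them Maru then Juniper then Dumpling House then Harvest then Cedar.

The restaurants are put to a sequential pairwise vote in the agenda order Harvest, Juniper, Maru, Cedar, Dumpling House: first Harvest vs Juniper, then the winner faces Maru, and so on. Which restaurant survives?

Round 1: Harvest vs Juniper — 17–8, Harvest advances.
Round 2: Harvest vs Maru — 12–13, Maru advances.
Round 3: Maru vs Cedar — 12–13, Cedar advances.
Round 4: Cedar vs Dumpling House — 10–15, Dumpling House advances.
Dumpling House survives the agenda.

Dumpling House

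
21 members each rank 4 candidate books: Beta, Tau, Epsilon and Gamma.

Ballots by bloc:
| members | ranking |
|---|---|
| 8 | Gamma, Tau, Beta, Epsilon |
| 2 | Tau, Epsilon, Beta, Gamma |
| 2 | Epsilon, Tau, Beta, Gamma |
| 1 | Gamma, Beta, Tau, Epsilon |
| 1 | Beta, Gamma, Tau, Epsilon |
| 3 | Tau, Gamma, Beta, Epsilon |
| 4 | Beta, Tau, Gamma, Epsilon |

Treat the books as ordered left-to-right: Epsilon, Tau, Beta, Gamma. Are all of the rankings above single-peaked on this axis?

no

Axis positions: Epsilon=1, Tau=2, Beta=3, Gamma=4.
Bloc 1: ranking walks positions 4-2-3-1; Tau is ranked above Beta even though Beta lies between Tau and the peak Gamma on the axis — preferences dip and rise again. Not single-peaked.
Bloc 2 (peak Tau at position 2): ranking walks positions 2-1-3-4, expanding outward from the peak — single-peaked.
Bloc 3 (peak Epsilon at position 1): ranking walks positions 1-2-3-4, expanding outward from the peak — single-peaked.
Bloc 4 (peak Gamma at position 4): ranking walks positions 4-3-2-1, expanding outward from the peak — single-peaked.
Bloc 5 (peak Beta at position 3): ranking walks positions 3-4-2-1, expanding outward from the peak — single-peaked.
Bloc 6: ranking walks positions 2-4-3-1; Gamma is ranked above Beta even though Beta lies between Gamma and the peak Tau on the axis — preferences dip and rise again. Not single-peaked.
Bloc 7 (peak Beta at position 3): ranking walks positions 3-2-4-1, expanding outward from the peak — single-peaked.
Bloc 1 violates single-peakedness, so the profile is not single-peaked on this axis.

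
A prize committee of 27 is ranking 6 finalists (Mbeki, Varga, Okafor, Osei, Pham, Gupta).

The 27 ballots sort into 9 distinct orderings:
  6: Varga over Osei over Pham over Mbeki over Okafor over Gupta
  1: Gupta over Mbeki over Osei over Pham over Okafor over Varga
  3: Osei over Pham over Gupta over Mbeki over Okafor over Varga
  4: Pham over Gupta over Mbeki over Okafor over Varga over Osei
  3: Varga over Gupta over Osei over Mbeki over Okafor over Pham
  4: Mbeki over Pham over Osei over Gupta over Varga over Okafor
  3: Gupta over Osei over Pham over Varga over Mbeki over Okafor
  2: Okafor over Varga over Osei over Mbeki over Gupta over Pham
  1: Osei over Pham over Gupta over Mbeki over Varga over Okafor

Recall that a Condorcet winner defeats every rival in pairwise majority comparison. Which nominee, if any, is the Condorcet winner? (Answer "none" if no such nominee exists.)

Head-to-head results (27 jurors):
Mbeki vs Varga: Varga, 14–13.
Mbeki vs Okafor: 25 for Mbeki, 2 for Okafor — Mbeki by 25–2.
Mbeki vs Osei: Mbeki is ranked higher on 1+4+4 = 9 ballots, Osei on 18. Osei wins 18–9.
Mbeki vs Pham: 1+3+4+2 = 10 for Mbeki, 17 for Pham — Pham by 17–10.
Mbeki vs Gupta: 6+4+2 = 12 for Mbeki, 15 for Gupta — Gupta by 15–12.
Varga vs Okafor: Varga preferred on 6+3+4+3+1 = 17 ballots; Varga wins 17–10.
Varga vs Osei: Varga preferred on 6+4+3+2 = 15 ballots; Varga wins 15–12.
Varga vs Pham: Pham, 16–11.
Varga–Gupta: Gupta 16–11.
Okafor vs Osei: Osei, 21–6.
Okafor vs Pham: Pham, 22–5.
Okafor vs Gupta: Gupta wins 19–8.
Osei–Pham: Osei 19–8.
Osei vs Gupta: Osei wins 16–11.
Pham vs Gupta: 6+3+4+4+1 = 18 for Pham, 9 for Gupta — Pham by 18–9.
Each nominee drops at least one matchup (Mbeki loses to Varga; Varga loses to Pham; Okafor loses to Mbeki; Osei loses to Varga; Pham loses to Osei; Gupta loses to Osei); the cycle Varga beats Osei beats Pham beats Varga rules out a Condorcet winner.

none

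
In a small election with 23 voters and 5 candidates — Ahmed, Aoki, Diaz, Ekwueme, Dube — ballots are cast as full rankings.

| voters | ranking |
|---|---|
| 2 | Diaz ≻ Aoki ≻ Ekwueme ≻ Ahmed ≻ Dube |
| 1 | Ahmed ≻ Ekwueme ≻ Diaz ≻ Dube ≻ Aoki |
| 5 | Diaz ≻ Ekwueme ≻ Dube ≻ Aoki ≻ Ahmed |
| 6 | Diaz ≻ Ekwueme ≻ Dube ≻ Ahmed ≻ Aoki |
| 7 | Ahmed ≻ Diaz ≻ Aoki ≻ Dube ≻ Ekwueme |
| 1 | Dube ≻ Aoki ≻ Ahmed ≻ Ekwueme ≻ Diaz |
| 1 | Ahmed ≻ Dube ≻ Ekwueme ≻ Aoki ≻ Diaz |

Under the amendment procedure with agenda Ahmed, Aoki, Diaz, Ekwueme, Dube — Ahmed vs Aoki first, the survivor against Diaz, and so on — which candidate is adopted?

Round 1: Ahmed vs Aoki — 15–8, Ahmed advances.
Round 2: Ahmed vs Diaz — 10–13, Diaz advances.
Round 3: Diaz vs Ekwueme — 20–3, Diaz advances.
Round 4: Diaz vs Dube — 21–2, Diaz advances.
Diaz survives the agenda.

Diaz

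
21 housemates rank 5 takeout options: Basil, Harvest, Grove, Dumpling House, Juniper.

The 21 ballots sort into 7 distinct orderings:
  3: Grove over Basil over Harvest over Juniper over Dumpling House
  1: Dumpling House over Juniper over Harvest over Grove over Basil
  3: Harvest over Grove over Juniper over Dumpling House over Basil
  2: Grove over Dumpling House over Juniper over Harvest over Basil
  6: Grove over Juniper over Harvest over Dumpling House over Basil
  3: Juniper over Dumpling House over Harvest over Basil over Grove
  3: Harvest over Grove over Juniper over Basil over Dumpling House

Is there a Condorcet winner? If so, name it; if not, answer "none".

Grove

Head-to-head results (21 friends):
Basil vs Harvest: Basil is ranked higher on 3 ballots, Harvest on 18. Harvest wins 18–3.
Basil vs Grove: Grove, 18–3.
Basil–Dumpling House: Dumpling House 15–6.
Basil vs Juniper: Juniper wins 18–3.
Harvest vs Grove: 10 to 11, Grove.
Harvest vs Dumpling House: Harvest, 15–6.
Harvest vs Juniper: Harvest preferred on 3+3+3 = 9 ballots; Juniper wins 12–9.
Grove vs Dumpling House: Grove preferred on 3+3+2+6+3 = 17 ballots; Grove wins 17–4.
Grove vs Juniper: Grove preferred on 3+3+2+6+3 = 17 ballots; Grove wins 17–4.
Dumpling House vs Juniper: Juniper wins 18–3.
Grove wins every pairwise contest, so Grove is the Condorcet winner.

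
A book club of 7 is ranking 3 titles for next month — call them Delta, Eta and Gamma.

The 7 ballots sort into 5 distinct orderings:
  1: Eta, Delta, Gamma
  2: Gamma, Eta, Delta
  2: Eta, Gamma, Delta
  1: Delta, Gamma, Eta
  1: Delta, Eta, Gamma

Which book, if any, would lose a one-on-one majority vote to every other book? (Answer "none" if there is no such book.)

Delta

Pairwise majorities:
Delta vs Eta: Delta is ranked higher on 1+1 = 2 ballots, Eta on 5. Eta wins 5–2.
Delta vs Gamma: Gamma, 4–3.
Eta vs Gamma: 4 to 3, Eta.
Only Delta has no wins; Delta is the Condorcet loser.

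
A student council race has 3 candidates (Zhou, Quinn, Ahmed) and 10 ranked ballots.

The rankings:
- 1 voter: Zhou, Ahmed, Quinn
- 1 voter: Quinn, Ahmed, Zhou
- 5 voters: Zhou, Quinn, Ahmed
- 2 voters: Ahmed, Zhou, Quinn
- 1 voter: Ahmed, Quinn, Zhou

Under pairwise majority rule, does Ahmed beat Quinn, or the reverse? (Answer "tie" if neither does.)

Ballots ranking Ahmed above Quinn: 1 + 2 + 1 = 4.
Ballots ranking Quinn above Ahmed: 10 − 4 = 6.
Quinn wins the head-to-head 6–4.

Quinn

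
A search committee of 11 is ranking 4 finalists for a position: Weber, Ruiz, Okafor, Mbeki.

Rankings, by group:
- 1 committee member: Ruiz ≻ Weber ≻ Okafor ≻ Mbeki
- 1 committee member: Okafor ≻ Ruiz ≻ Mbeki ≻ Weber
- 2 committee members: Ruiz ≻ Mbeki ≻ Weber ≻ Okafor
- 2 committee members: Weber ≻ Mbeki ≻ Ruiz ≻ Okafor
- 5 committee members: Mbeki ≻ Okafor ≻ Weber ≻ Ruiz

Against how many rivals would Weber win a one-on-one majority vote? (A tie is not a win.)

1

Weber against each rival (11 committee members):
Weber vs Ruiz: 2+5 = 7 for Weber, 4 for Ruiz — Weber by 7–4.
Weber vs Okafor: Okafor, 6–5.
Weber vs Mbeki: Weber is ranked higher on 1+2 = 3 ballots, Mbeki on 8. Mbeki wins 8–3.
Weber beats Ruiz; loses to Okafor, Mbeki — 1 pairwise win.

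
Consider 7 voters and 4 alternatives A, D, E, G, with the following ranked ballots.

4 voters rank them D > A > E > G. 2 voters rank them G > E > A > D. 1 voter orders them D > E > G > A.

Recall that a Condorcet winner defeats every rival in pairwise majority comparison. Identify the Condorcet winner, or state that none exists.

D

Head-to-head results (7 voters):
A–D: D 5–2.
A vs E: 4 for A, 3 for E — A by 4–3.
A vs G: 4 to 3, A.
D–E: D 5–2.
D vs G: D, 5–2.
E vs G: E wins 5–2.
D wins every pairwise contest, so D is the Condorcet winner.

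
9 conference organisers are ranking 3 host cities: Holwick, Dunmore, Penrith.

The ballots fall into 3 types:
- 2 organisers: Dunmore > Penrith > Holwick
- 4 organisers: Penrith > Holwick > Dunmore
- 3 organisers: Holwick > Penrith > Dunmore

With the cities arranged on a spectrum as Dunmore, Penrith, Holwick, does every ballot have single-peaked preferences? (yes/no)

yes

Axis positions: Dunmore=1, Penrith=2, Holwick=3.
Type 1 (peak Dunmore at position 1): ranking walks positions 1-2-3, expanding outward from the peak — single-peaked.
Type 2 (peak Penrith at position 2): ranking walks positions 2-3-1, expanding outward from the peak — single-peaked.
Type 3 (peak Holwick at position 3): ranking walks positions 3-2-1, expanding outward from the peak — single-peaked.
Every ranking is single-peaked on this axis.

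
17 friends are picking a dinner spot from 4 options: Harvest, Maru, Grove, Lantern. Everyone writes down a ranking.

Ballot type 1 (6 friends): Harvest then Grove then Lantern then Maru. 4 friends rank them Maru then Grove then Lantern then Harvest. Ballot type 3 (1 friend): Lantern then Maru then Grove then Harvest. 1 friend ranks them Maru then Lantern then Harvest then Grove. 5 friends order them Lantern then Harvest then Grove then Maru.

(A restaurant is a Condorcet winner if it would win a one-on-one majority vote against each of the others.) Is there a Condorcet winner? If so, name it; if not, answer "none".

none

Check each pair by majority over 17 ballots:
Harvest vs Maru: Harvest, 11–6.
Harvest–Grove: Harvest 12–5.
Harvest vs Lantern: Lantern, 11–6.
Maru vs Grove: Grove, 11–6.
Maru vs Lantern: Lantern wins 12–5.
Grove vs Lantern: Grove wins 10–7.
Each restaurant drops at least one matchup (Harvest loses to Lantern; Maru loses to Harvest; Grove loses to Harvest; Lantern loses to Grove); the cycle Harvest > Grove > Lantern > Harvest rules out a Condorcet winner.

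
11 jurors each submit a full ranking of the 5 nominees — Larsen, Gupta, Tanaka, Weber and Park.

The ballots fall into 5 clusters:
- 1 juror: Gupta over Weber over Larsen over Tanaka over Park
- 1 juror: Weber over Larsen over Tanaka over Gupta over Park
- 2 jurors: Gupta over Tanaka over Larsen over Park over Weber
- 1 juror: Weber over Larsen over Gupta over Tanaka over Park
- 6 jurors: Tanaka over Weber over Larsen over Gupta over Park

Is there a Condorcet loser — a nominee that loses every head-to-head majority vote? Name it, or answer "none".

Park

Head-to-head results (11 jurors):
Larsen vs Gupta: Larsen wins 8–3.
Larsen–Tanaka: Tanaka 8–3.
Larsen vs Weber: Larsen preferred on 2 ballots; Weber wins 9–2.
Larsen vs Park: 1+1+2+1+6 = 11 for Larsen, 0 for Park — Larsen by 11–0.
Gupta vs Tanaka: Tanaka, 7–4.
Gupta vs Weber: Weber wins 8–3.
Gupta vs Park: 1+1+2+1+6 = 11 for Gupta, 0 for Park — Gupta by 11–0.
Tanaka vs Weber: Tanaka, 8–3.
Tanaka vs Park: Tanaka is ranked higher on 1+1+2+1+6 = 11 ballots, Park on 0. Tanaka wins 11–0.
Weber vs Park: 9 to 2, Weber.
Park is beaten in every head-to-head and is the Condorcet loser.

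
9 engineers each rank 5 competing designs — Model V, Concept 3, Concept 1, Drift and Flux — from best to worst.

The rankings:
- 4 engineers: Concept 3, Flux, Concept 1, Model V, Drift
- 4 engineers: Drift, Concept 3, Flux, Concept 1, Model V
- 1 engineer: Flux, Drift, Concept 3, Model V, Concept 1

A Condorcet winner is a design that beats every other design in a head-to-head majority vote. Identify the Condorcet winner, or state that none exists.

Check each pair by majority over 9 ballots:
Model V vs Concept 3: Concept 3 wins 9–0.
Model V vs Concept 1: 1 to 8, Concept 1.
Model V vs Drift: Model V preferred on 4 ballots; Drift wins 5–4.
Model V vs Flux: Model V preferred on 0 ballots; Flux wins 9–0.
Concept 3 vs Concept 1: Concept 3, 9–0.
Concept 3–Drift: Drift 5–4.
Concept 3 vs Flux: Concept 3 is ranked higher on 4+4 = 8 ballots, Flux on 1. Concept 3 wins 8–1.
Concept 1 vs Drift: Concept 1 preferred on 4 ballots; Drift wins 5–4.
Concept 1 vs Flux: Concept 1 is ranked higher on 0 ballots, Flux on 9. Flux wins 9–0.
Drift vs Flux: Flux, 5–4.
No design is unbeaten: Model V loses to Concept 3; Concept 3 loses to Drift; Concept 1 loses to Concept 3; Drift loses to Flux; Flux loses to Concept 3. In particular Concept 3 beats Flux beats Drift beats Concept 3 is a majority cycle — no Condorcet winner exists.

none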